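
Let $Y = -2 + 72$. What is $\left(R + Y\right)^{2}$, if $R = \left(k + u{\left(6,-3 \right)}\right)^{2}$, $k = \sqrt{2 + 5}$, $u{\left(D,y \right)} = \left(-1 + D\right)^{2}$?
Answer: $510304 + 70200 \sqrt{7} \approx 6.9604 \cdot 10^{5}$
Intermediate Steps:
$k = \sqrt{7} \approx 2.6458$
$Y = 70$
$R = \left(25 + \sqrt{7}\right)^{2}$ ($R = \left(\sqrt{7} + \left(-1 + 6\right)^{2}\right)^{2} = \left(\sqrt{7} + 5^{2}\right)^{2} = \left(\sqrt{7} + 25\right)^{2} = \left(25 + \sqrt{7}\right)^{2} \approx 764.29$)
$\left(R + Y\right)^{2} = \left(\left(25 + \sqrt{7}\right)^{2} + 70\right)^{2} = \left(70 + \left(25 + \sqrt{7}\right)^{2}\right)^{2}$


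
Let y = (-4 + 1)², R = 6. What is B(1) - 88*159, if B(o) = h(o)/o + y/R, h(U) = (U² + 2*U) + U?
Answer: -27973/2 ≈ -13987.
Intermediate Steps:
h(U) = U² + 3*U
y = 9 (y = (-3)² = 9)
B(o) = 9/2 + o (B(o) = (o*(3 + o))/o + 9/6 = (3 + o) + 9*(⅙) = (3 + o) + 3/2 = 9/2 + o)
B(1) - 88*159 = (9/2 + 1) - 88*159 = 11/2 - 13992 = -27973/2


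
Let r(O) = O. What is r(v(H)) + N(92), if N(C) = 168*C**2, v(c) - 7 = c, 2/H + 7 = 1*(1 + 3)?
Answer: 4265875/3 ≈ 1.4220e+6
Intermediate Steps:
H = -2/3 (H = 2/(-7 + 1*(1 + 3)) = 2/(-7 + 1*4) = 2/(-7 + 4) = 2/(-3) = 2*(-1/3) = -2/3 ≈ -0.66667)
v(c) = 7 + c
r(v(H)) + N(92) = (7 - 2/3) + 168*92**2 = 19/3 + 168*8464 = 19/3 + 1421952 = 4265875/3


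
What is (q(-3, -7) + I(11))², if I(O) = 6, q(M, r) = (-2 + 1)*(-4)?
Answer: 100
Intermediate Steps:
q(M, r) = 4 (q(M, r) = -1*(-4) = 4)
(q(-3, -7) + I(11))² = (4 + 6)² = 10² = 100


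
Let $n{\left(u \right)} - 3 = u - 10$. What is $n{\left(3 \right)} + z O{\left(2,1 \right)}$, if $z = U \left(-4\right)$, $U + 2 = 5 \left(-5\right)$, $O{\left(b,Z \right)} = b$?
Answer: $212$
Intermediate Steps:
$U = -27$ ($U = -2 + 5 \left(-5\right) = -2 - 25 = -27$)
$z = 108$ ($z = \left(-27\right) \left(-4\right) = 108$)
$n{\left(u \right)} = -7 + u$ ($n{\left(u \right)} = 3 + \left(u - 10\right) = 3 + \left(-10 + u\right) = -7 + u$)
$n{\left(3 \right)} + z O{\left(2,1 \right)} = \left(-7 + 3\right) + 108 \cdot 2 = -4 + 216 = 212$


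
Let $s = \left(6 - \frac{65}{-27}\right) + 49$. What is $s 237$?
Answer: $\frac{122450}{9} \approx 13606.0$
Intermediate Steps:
$s = \frac{1550}{27}$ ($s = \left(6 - - \frac{65}{27}\right) + 49 = \left(6 + \frac{65}{27}\right) + 49 = \frac{227}{27} + 49 = \frac{1550}{27} \approx 57.407$)
$s 237 = \frac{1550}{27} \cdot 237 = \frac{122450}{9}$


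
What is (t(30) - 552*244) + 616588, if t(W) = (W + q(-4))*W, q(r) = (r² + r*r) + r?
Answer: 483640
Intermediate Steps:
q(r) = r + 2*r² (q(r) = (r² + r²) + r = 2*r² + r = r + 2*r²)
t(W) = W*(28 + W) (t(W) = (W - 4*(1 + 2*(-4)))*W = (W - 4*(1 - 8))*W = (W - 4*(-7))*W = (W + 28)*W = (28 + W)*W = W*(28 + W))
(t(30) - 552*244) + 616588 = (30*(28 + 30) - 552*244) + 616588 = (30*58 - 134688) + 616588 = (1740 - 134688) + 616588 = -132948 + 616588 = 483640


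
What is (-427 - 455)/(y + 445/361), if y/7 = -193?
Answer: 53067/81211 ≈ 0.65345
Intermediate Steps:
y = -1351 (y = 7*(-193) = -1351)
(-427 - 455)/(y + 445/361) = (-427 - 455)/(-1351 + 445/361) = -882/(-1351 + 445*(1/361)) = -882/(-1351 + 445/361) = -882/(-487266/361) = -882*(-361/487266) = 53067/81211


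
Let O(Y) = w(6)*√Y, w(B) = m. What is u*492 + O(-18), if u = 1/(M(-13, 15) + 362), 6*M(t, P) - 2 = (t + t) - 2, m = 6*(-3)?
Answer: 1476/1073 - 54*I*√2 ≈ 1.3756 - 76.368*I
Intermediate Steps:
m = -18
w(B) = -18
M(t, P) = t/3 (M(t, P) = ⅓ + ((t + t) - 2)/6 = ⅓ + (2*t - 2)/6 = ⅓ + (-2 + 2*t)/6 = ⅓ + (-⅓ + t/3) = t/3)
O(Y) = -18*√Y
u = 3/1073 (u = 1/((⅓)*(-13) + 362) = 1/(-13/3 + 362) = 1/(1073/3) = 3/1073 ≈ 0.0027959)
u*492 + O(-18) = (3/1073)*492 - 54*I*√2 = 1476/1073 - 54*I*√2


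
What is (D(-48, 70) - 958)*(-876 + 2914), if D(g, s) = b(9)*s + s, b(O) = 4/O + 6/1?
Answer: -8013416/9 ≈ -8.9038e+5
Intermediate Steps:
b(O) = 6 + 4/O (b(O) = 4/O + 6*1 = 4/O + 6 = 6 + 4/O)
D(g, s) = 67*s/9 (D(g, s) = (6 + 4/9)*s + s = 58*s/9 + s = 67*s/9)
(D(-48, 70) - 958)*(-876 + 2914) = ((67/9)*70 - 958)*(-876 + 2914) = (4690/9 - 958)*2038 = -3932/9*2038 = -8013416/9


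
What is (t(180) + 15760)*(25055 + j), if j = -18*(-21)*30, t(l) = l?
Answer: 580136300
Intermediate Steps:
j = 11340 (j = 378*30 = 11340)
(t(180) + 15760)*(25055 + j) = (180 + 15760)*(25055 + 11340) = 15940*36395 = 580136300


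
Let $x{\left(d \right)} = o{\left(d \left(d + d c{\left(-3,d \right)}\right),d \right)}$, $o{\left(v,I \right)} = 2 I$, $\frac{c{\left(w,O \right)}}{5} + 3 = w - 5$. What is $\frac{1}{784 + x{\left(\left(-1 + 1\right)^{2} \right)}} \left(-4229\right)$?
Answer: $- \frac{4229}{784} \approx -5.3941$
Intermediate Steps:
$c{\left(w,O \right)} = -40 + 5 w$ ($c{\left(w,O \right)} = -15 + 5 \left(w - 5\right) = -15 + 5 \left(-5 + w\right) = -15 + \left(-25 + 5 w\right) = -40 + 5 w$)
$x{\left(d \right)} = 2 d$
$\frac{1}{784 + x{\left(\left(-1 + 1\right)^{2} \right)}} \left(-4229\right) = \frac{1}{784 + 2 \left(-1 + 1\right)^{2}} \left(-4229\right) = \frac{1}{784 + 2 \cdot 0^{2}} \left(-4229\right) = \frac{1}{784 + 2 \cdot 0} \left(-4229\right) = \frac{1}{784 + 0} \left(-4229\right) = \frac{1}{784} \left(-4229\right) = - \frac{4229}{784}$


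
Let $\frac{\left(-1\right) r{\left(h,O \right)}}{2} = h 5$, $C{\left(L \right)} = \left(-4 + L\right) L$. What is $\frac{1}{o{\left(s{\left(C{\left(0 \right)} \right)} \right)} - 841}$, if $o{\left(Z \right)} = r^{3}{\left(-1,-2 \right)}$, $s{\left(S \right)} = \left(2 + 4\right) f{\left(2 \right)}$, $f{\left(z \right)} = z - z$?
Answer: $\frac{1}{159} \approx 0.0062893$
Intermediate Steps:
$f{\left(z \right)} = 0$
$C{\left(L \right)} = L \left(-4 + L\right)$
$s{\left(S \right)} = 0$ ($s{\left(S \right)} = \left(2 + 4\right) 0 = 6 \cdot 0 = 0$)
$r{\left(h,O \right)} = - 10 h$ ($r{\left(h,O \right)} = - 2 h 5 = - 2 \cdot 5 h = - 10 h$)
$o{\left(Z \right)} = 1000$ ($o{\left(Z \right)} = \left(\left(-10\right) \left(-1\right)\right)^{3} = 10^{3} = 1000$)
$\frac{1}{o{\left(s{\left(C{\left(0 \right)} \right)} \right)} - 841} = \frac{1}{1000 - 841} = \frac{1}{159}$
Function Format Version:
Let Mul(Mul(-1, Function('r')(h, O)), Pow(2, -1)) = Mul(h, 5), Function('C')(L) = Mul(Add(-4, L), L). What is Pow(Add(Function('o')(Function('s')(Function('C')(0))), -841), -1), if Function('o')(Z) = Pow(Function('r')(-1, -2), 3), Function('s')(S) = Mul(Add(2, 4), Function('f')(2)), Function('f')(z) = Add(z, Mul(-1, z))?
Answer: Rational(1, 159) ≈ 0.0062893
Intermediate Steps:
Function('f')(z) = 0
Function('C')(L) = Mul(L, Add(-4, L))
Function('s')(S) = 0 (Function('s')(S) = Mul(Add(2, 4), 0) = Mul(6, 0) = 0)
Function('r')(h, O) = Mul(-10, h) (Function('r')(h, O) = Mul(-2, Mul(h, 5)) = Mul(-2, Mul(5, h)) = Mul(-10, h))
Function('o')(Z) = 1000 (Function('o')(Z) = Pow(Mul(-10, -1), 3) = Pow(10, 3) = 1000)
Pow(Add(Function('o')(Function('s')(Function('C')(0))), -841), -1) = Pow(Add(1000, -841), -1) = Pow(159, -1) = Rational(1, 159)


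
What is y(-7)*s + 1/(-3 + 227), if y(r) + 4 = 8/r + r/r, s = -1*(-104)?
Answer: -96511/224 ≈ -430.85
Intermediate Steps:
s = 104
y(r) = -3 + 8/r (y(r) = -4 + (8/r + r/r) = -4 + (8/r + 1) = -4 + (1 + 8/r) = -3 + 8/r)
y(-7)*s + 1/(-3 + 227) = (-3 + 8/(-7))*104 + 1/(-3 + 227) = (-3 + 8*(-1/7))*104 + 1/224 = (-3 - 8/7)*104 + 1/224 = -29/7*104 + 1/224 = -3016/7 + 1/224 = -96511/224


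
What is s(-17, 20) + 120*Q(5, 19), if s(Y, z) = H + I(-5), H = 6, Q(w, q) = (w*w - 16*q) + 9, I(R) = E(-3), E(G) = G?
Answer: -32397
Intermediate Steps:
I(R) = -3
Q(w, q) = 9 + w² - 16*q (Q(w, q) = (w² - 16*q) + 9 = 9 + w² - 16*q)
s(Y, z) = 3 (s(Y, z) = 6 - 3 = 3)
s(-17, 20) + 120*Q(5, 19) = 3 + 120*(9 + 5² - 16*19) = 3 + 120*(9 + 25 - 304) = 3 + 120*(-270) = 3 - 32400 = -32397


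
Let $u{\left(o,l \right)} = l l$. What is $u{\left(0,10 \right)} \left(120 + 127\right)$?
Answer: $24700$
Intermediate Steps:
$u{\left(o,l \right)} = l^{2}$
$u{\left(0,10 \right)} \left(120 + 127\right) = 10^{2} \left(120 + 127\right) = 100 \cdot 247 = 24700$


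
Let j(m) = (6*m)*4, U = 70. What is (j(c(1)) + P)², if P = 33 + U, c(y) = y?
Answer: 16129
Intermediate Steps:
j(m) = 24*m
P = 103 (P = 33 + 70 = 103)
(j(c(1)) + P)² = (24*1 + 103)² = (24 + 103)² = 127² = 16129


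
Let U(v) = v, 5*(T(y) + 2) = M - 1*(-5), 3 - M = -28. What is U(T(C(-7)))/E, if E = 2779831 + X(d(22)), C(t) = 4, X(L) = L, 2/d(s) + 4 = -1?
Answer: 26/13899153 ≈ 1.8706e-6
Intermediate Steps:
M = 31 (M = 3 - 1*(-28) = 3 + 28 = 31)
d(s) = -⅖ (d(s) = 2/(-4 - 1) = 2/(-5) = 2*(-⅕) = -⅖)
E = 13899153/5 (E = 2779831 - ⅖ = 13899153/5 ≈ 2.7798e+6)
T(y) = 26/5 (T(y) = -2 + (31 - 1*(-5))/5 = -2 + (31 + 5)/5 = -2 + (⅕)*36 = -2 + 36/5 = 26/5)
U(T(C(-7)))/E = 26/(5*(13899153/5)) = (26/5)*(5/13899153) = 26/13899153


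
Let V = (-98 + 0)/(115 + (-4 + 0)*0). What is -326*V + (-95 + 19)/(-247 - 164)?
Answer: 13139368/47265 ≈ 277.99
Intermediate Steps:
V = -98/115 (V = -98/(115 - 4*0) = -98/(115 + 0) = -98/115 ≈ -0.85217)
-326*V + (-95 + 19)/(-247 - 164) = -326*(-98/115) + (-95 + 19)/(-247 - 164) = 31948/115 - 76/(-411) = 31948/115 - 76*(-1/411) = 31948/115 + 76/411 = 13139368/47265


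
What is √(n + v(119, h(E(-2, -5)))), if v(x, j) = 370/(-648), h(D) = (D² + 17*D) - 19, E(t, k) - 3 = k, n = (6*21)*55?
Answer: √2245135/18 ≈ 83.243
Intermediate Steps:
n = 6930 (n = 126*55 = 6930)
E(t, k) = 3 + k
h(D) = -19 + D² + 17*D
v(x, j) = -185/324 (v(x, j) = 370*(-1/648) = -185/324)
√(n + v(119, h(E(-2, -5)))) = √(6930 - 185/324) = √(2245135/324) = √2245135/18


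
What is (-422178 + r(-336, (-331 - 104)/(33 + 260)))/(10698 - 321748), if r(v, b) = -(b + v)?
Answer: 123599271/91137650 ≈ 1.3562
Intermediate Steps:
r(v, b) = -b - v
(-422178 + r(-336, (-331 - 104)/(33 + 260)))/(10698 - 321748) = (-422178 + (-(-331 - 104)/(33 + 260) - 1*(-336)))/(10698 - 321748) = (-422178 + (-(-435)/293 + 336))/(-311050) = (-422178 + (-(-435)/293 + 336))*(-1/311050) = (-422178 + (-1*(-435/293) + 336))*(-1/311050) = (-422178 + (435/293 + 336))*(-1/311050) = (-422178 + 98883/293)*(-1/311050) = -123599271/293*(-1/311050) = 123599271/91137650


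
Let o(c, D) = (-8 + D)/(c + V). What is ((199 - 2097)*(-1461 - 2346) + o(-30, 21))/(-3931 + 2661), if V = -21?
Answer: -368509973/64770 ≈ -5689.5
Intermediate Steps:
o(c, D) = (-8 + D)/(-21 + c) (o(c, D) = (-8 + D)/(c - 21) = (-8 + D)/(-21 + c))
((199 - 2097)*(-1461 - 2346) + o(-30, 21))/(-3931 + 2661) = ((199 - 2097)*(-1461 - 2346) + (-8 + 21)/(-21 - 30))/(-3931 + 2661) = (-1898*(-3807) + 13/(-51))/(-1270) = (7225686 - 1/51*13)*(-1/1270) = (7225686 - 13/51)*(-1/1270) = (368509973/51)*(-1/1270) = -368509973/64770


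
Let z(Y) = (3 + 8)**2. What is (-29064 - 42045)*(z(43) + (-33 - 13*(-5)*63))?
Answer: -297448947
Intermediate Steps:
z(Y) = 121 (z(Y) = 11**2 = 121)
(-29064 - 42045)*(z(43) + (-33 - 13*(-5)*63)) = (-29064 - 42045)*(121 + (-33 - 13*(-5)*63)) = -71109*(121 + (-33 + 65*63)) = -71109*(121 + (-33 + 4095)) = -71109*(121 + 4062) = -71109*4183 = -297448947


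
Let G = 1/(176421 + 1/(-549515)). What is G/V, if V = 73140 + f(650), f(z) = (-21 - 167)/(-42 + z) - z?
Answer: 2198060/28110338139750249 ≈ 7.8194e-11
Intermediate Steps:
f(z) = -z - 188/(-42 + z) (f(z) = -188/(-42 + z) - z = -z - 188/(-42 + z))
V = 11018433/152 (V = 73140 + (-188 - 1*650² + 42*650)/(-42 + 650) = 73140 + (-188 - 1*422500 + 27300)/608 = 73140 + (-188 - 422500 + 27300)/608 = 73140 + (1/608)*(-395388) = 73140 - 98847/152 = 11018433/152 ≈ 72490.)
G = 549515/96945985814 (G = 1/(176421 - 1/549515) = 1/(96945985814/549515) = 549515/96945985814 ≈ 5.6683e-6)
G/V = 549515/(96945985814*(11018433/152)) = (549515/96945985814)*(152/11018433) = 2198060/28110338139750249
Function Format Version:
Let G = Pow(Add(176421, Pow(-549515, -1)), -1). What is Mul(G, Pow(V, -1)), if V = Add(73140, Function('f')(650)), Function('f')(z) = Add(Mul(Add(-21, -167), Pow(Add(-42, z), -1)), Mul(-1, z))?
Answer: Rational(2198060, 28110338139750249) ≈ 7.8194e-11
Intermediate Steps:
Function('f')(z) = Add(Mul(-1, z), Mul(-188, Pow(Add(-42, z), -1))) (Function('f')(z) = Add(Mul(-188, Pow(Add(-42, z), -1)), Mul(-1, z)) = Add(Mul(-1, z), Mul(-188, Pow(Add(-42, z), -1))))
V = Rational(11018433, 152) (V = Add(73140, Mul(Pow(Add(-42, 650), -1), Add(-188, Mul(-1, Pow(650, 2)), Mul(42, 650)))) = Add(73140, Mul(Pow(608, -1), Add(-188, Mul(-1, 422500), 27300))) = Add(73140, Mul(Rational(1, 608), Add(-188, -422500, 27300))) = Add(73140, Mul(Rational(1, 608), -395388)) = Add(73140, Rational(-98847, 152)) = Rational(11018433, 152) ≈ 72490.)
G = Rational(549515, 96945985814) (G = Pow(Add(176421, Rational(-1, 549515)), -1) = Pow(Rational(96945985814, 549515), -1) = Rational(549515, 96945985814) ≈ 5.6683e-6)
Mul(G, Pow(V, -1)) = Mul(Rational(549515, 96945985814), Pow(Rational(11018433, 152), -1)) = Mul(Rational(549515, 96945985814), Rational(152, 11018433)) = Rational(2198060, 28110338139750249)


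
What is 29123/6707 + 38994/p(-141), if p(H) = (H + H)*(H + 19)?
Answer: 210580075/38457938 ≈ 5.4756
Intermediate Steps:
p(H) = 2*H*(19 + H) (p(H) = (2*H)*(19 + H) = 2*H*(19 + H))
29123/6707 + 38994/p(-141) = 29123/6707 + 38994/((2*(-141)*(19 - 141))) = 29123*(1/6707) + 38994/((2*(-141)*(-122))) = 29123/6707 + 38994/34404 = 29123/6707 + 38994*(1/34404) = 29123/6707 + 6499/5734 = 210580075/38457938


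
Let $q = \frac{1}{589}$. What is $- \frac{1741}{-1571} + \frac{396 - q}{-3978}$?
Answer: $\frac{3712811369}{3680918982} \approx 1.0087$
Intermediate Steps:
$q = \frac{1}{589} \approx 0.0016978$
$- \frac{1741}{-1571} + \frac{396 - q}{-3978} = - \frac{1741}{-1571} + \frac{396 - \frac{1}{589}}{-3978} = \left(-1741\right) \left(- \frac{1}{1571}\right) + \left(396 - \frac{1}{589}\right) \left(- \frac{1}{3978}\right) = \frac{1741}{1571} + \frac{233243}{589} \left(- \frac{1}{3978}\right) = \frac{1741}{1571} - \frac{233243}{2343042} = \frac{3712811369}{3680918982}$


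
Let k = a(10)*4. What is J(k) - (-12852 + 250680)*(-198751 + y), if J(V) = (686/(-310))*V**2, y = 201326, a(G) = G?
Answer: -18984729860/31 ≈ -6.1241e+8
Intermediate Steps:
k = 40 (k = 10*4 = 40)
J(V) = -343*V**2/155 (J(V) = (686*(-1/310))*V**2 = -343*V**2/155)
J(k) - (-12852 + 250680)*(-198751 + y) = -343/155*40**2 - (-12852 + 250680)*(-198751 + 201326) = -343/155*1600 - 237828*2575 = -109760/31 - 1*612407100 = -109760/31 - 612407100 = -18984729860/31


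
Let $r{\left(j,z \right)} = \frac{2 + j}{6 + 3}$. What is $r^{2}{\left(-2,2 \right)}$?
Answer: $0$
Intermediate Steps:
$r{\left(j,z \right)} = \frac{2}{9} + \frac{j}{9}$ ($r{\left(j,z \right)} = \frac{2 + j}{9} = \left(2 + j\right) \frac{1}{9} = \frac{2}{9} + \frac{j}{9}$)
$r^{2}{\left(-2,2 \right)} = \left(\frac{2}{9} + \frac{1}{9} \left(-2\right)\right)^{2} = \left(\frac{2}{9} - \frac{2}{9}\right)^{2} = 0^{2} = 0$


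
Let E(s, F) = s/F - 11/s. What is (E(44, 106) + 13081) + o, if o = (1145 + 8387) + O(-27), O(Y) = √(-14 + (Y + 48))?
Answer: 4793991/212 + √7 ≈ 22616.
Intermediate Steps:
E(s, F) = -11/s + s/F
O(Y) = √(34 + Y) (O(Y) = √(-14 + (48 + Y)) = √(34 + Y))
o = 9532 + √7 (o = (1145 + 8387) + √(34 - 27) = 9532 + √7 ≈ 9534.6)
(E(44, 106) + 13081) + o = ((-11/44 + 44/106) + 13081) + (9532 + √7) = ((-11*1/44 + 44*(1/106)) + 13081) + (9532 + √7) = ((-¼ + 22/53) + 13081) + (9532 + √7) = (35/212 + 13081) + (9532 + √7) = 2773207/212 + (9532 + √7) = 4793991/212 + √7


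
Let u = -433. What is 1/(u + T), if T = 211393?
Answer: 1/210960 ≈ 4.7402e-6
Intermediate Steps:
1/(u + T) = 1/(-433 + 211393) = 1/210960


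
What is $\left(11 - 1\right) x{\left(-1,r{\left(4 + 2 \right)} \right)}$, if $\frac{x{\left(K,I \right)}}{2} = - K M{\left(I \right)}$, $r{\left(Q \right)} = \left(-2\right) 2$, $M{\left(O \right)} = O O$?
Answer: $320$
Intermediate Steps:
$M{\left(O \right)} = O^{2}$
$r{\left(Q \right)} = -4$
$x{\left(K,I \right)} = - 2 K I^{2}$ ($x{\left(K,I \right)} = 2 - K I^{2} = 2 \left(- K I^{2}\right) = - 2 K I^{2}$)
$\left(11 - 1\right) x{\left(-1,r{\left(4 + 2 \right)} \right)} = \left(11 - 1\right) \left(\left(-2\right) \left(-1\right) \left(-4\right)^{2}\right) = 10 \left(\left(-2\right) \left(-1\right) 16\right) = 10 \cdot 32 = 320$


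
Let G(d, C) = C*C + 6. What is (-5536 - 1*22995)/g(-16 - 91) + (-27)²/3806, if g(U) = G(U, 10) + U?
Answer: 108589715/3806 ≈ 28531.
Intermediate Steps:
G(d, C) = 6 + C² (G(d, C) = C² + 6 = 6 + C²)
g(U) = 106 + U (g(U) = (6 + 10²) + U = (6 + 100) + U = 106 + U)
(-5536 - 1*22995)/g(-16 - 91) + (-27)²/3806 = (-5536 - 1*22995)/(106 + (-16 - 91)) + (-27)²/3806 = (-5536 - 22995)/(106 - 107) + 729*(1/3806) = -28531/(-1) + 729/3806 = -28531*(-1) + 729/3806 = 28531 + 729/3806 = 108589715/3806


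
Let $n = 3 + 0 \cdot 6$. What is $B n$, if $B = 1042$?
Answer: $3126$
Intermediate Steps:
$n = 3$ ($n = 3 + 0 = 3$)
$B n = 1042 \cdot 3 = 3126$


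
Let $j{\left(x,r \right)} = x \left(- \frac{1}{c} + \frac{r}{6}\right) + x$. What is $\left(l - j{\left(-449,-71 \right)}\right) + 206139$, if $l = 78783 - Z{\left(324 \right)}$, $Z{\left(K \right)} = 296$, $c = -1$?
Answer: $\frac{1681265}{6} \approx 2.8021 \cdot 10^{5}$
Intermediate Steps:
$j{\left(x,r \right)} = x + x \left(1 + \frac{r}{6}\right)$ ($j{\left(x,r \right)} = x \left(- \frac{1}{-1} + \frac{r}{6}\right) + x = x \left(\left(-1\right) \left(-1\right) + r \frac{1}{6}\right) + x = x \left(1 + \frac{r}{6}\right) + x = x + x \left(1 + \frac{r}{6}\right)$)
$l = 78487$ ($l = 78783 - 296 = 78487$)
$\left(l - j{\left(-449,-71 \right)}\right) + 206139 = \left(78487 - \frac{1}{6} \left(-449\right) \left(12 - 71\right)\right) + 206139 = \left(78487 - \frac{1}{6} \left(-449\right) \left(-59\right)\right) + 206139 = \left(78487 - \frac{26491}{6}\right) + 206139 = \frac{444431}{6} + 206139 = \frac{1681265}{6}$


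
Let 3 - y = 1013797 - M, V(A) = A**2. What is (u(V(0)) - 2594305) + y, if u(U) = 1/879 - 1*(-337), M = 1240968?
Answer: -2080411925/879 ≈ -2.3668e+6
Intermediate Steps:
u(U) = 296224/879 (u(U) = 1/879 + 337 = 296224/879)
y = 227174 (y = 3 - (1013797 - 1*1240968) = 3 - (1013797 - 1240968) = 3 - 1*(-227171) = 3 + 227171 = 227174)
(u(V(0)) - 2594305) + y = (296224/879 - 2594305) + 227174 = -2280097871/879 + 227174 = -2080411925/879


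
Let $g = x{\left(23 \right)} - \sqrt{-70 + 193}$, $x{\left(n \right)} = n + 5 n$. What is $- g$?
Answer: $-138 + \sqrt{123} \approx -126.91$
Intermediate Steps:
$x{\left(n \right)} = 6 n$
$g = 138 - \sqrt{123}$ ($g = 6 \cdot 23 - \sqrt{-70 + 193} = 138 - \sqrt{123} \approx 126.91$)
$- g = - (138 - \sqrt{123}) = -138 + \sqrt{123}$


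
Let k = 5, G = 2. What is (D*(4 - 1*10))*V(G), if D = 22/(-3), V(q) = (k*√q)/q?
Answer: 110*√2 ≈ 155.56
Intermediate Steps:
V(q) = 5/√q (V(q) = (5*√q)/q = 5/√q)
D = -22/3 (D = 22*(-⅓) = -22/3 ≈ -7.3333)
(D*(4 - 1*10))*V(G) = (-22*(4 - 1*10)/3)*(5/√2) = (-22*(4 - 10)/3)*(5*(√2/2)) = (-22/3*(-6))*(5*√2/2) = 44*(5*√2/2) = 110*√2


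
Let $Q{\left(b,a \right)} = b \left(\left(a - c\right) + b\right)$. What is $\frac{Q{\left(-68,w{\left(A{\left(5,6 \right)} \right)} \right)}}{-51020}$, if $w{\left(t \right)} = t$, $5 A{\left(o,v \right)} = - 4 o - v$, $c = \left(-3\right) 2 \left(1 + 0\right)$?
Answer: $- \frac{5712}{63775} \approx -0.089565$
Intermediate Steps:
$c = -6$ ($c = \left(-6\right) 1 = -6$)
$A{\left(o,v \right)} = - \frac{4 o}{5} - \frac{v}{5}$ ($A{\left(o,v \right)} = \frac{- 4 o - v}{5} = \frac{- v - 4 o}{5} = - \frac{4 o}{5} - \frac{v}{5}$)
$Q{\left(b,a \right)} = b \left(6 + a + b\right)$ ($Q{\left(b,a \right)} = b \left(\left(a - -6\right) + b\right) = b \left(\left(a + 6\right) + b\right) = b \left(\left(6 + a\right) + b\right) = b \left(6 + a + b\right)$)
$\frac{Q{\left(-68,w{\left(A{\left(5,6 \right)} \right)} \right)}}{-51020} = \frac{\left(-68\right) \left(6 - \frac{26}{5} - 68\right)}{-51020} = - 68 \left(6 - \frac{26}{5} - 68\right) \left(- \frac{1}{51020}\right) = \left(-68\right) \left(- \frac{336}{5}\right) \left(- \frac{1}{51020}\right) = \frac{22848}{5} \left(- \frac{1}{51020}\right) = - \frac{5712}{63775}$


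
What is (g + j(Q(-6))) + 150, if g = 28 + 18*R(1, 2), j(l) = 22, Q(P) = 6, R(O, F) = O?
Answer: 218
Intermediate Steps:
g = 46 (g = 28 + 18*1 = 28 + 18 = 46)
(g + j(Q(-6))) + 150 = (46 + 22) + 150 = 68 + 150 = 218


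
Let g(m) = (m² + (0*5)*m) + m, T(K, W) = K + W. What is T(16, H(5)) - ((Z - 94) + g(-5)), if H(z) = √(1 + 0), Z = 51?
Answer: 40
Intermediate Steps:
H(z) = 1 (H(z) = √1 = 1)
g(m) = m + m² (g(m) = (m² + 0*m) + m = (m² + 0) + m = m² + m = m + m²)
T(16, H(5)) - ((Z - 94) + g(-5)) = (16 + 1) - ((51 - 94) - 5*(1 - 5)) = 17 - (-43 - 5*(-4)) = 17 - (-43 + 20) = 17 - 1*(-23) = 17 + 23 = 40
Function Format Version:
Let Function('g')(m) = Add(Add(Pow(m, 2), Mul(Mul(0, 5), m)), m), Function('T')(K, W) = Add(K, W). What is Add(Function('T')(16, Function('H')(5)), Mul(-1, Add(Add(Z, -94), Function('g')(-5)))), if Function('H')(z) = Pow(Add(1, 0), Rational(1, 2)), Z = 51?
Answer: 40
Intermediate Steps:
Function('H')(z) = 1 (Function('H')(z) = Pow(1, Rational(1, 2)) = 1)
Function('g')(m) = Add(m, Pow(m, 2)) (Function('g')(m) = Add(Add(Pow(m, 2), Mul(0, m)), m) = Add(Add(Pow(m, 2), 0), m) = Add(Pow(m, 2), m) = Add(m, Pow(m, 2)))
Add(Function('T')(16, Function('H')(5)), Mul(-1, Add(Add(Z, -94), Function('g')(-5)))) = Add(Add(16, 1), Mul(-1, Add(Add(51, -94), Mul(-5, Add(1, -5))))) = Add(17, Mul(-1, Add(-43, Mul(-5, -4)))) = Add(17, Mul(-1, Add(-43, 20))) = Add(17, Mul(-1, -23)) = Add(17, 23) = 40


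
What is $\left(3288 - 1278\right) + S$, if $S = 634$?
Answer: $2644$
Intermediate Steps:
$\left(3288 - 1278\right) + S = \left(3288 - 1278\right) + 634 = 2010 + 634 = 2644$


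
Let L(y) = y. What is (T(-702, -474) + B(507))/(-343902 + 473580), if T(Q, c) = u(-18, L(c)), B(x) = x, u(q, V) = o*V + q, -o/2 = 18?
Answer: 5851/43226 ≈ 0.13536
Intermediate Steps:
o = -36 (o = -2*18 = -36)
u(q, V) = q - 36*V (u(q, V) = -36*V + q = q - 36*V)
T(Q, c) = -18 - 36*c
(T(-702, -474) + B(507))/(-343902 + 473580) = ((-18 - 36*(-474)) + 507)/(-343902 + 473580) = ((-18 + 17064) + 507)/129678 = (17046 + 507)*(1/129678) = 17553*(1/129678) = 5851/43226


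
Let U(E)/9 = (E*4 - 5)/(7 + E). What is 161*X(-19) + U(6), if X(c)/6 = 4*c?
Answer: -954237/13 ≈ -73403.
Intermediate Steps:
X(c) = 24*c (X(c) = 6*(4*c) = 24*c)
U(E) = 9*(-5 + 4*E)/(7 + E) (U(E) = 9*((E*4 - 5)/(7 + E)) = 9*((4*E - 5)/(7 + E)) = 9*((-5 + 4*E)/(7 + E)) = 9*(-5 + 4*E)/(7 + E))
161*X(-19) + U(6) = 161*(24*(-19)) + 9*(-5 + 4*6)/(7 + 6) = 161*(-456) + 9*(-5 + 24)/13 = -73416 + 9*(1/13)*19 = -73416 + 171/13 = -954237/13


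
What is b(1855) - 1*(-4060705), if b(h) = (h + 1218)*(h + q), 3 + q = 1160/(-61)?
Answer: 591301281/61 ≈ 9.6935e+6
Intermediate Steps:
q = -1343/61 (q = -3 + 1160/(-61) = -3 + 1160*(-1/61) = -3 - 1160/61 = -1343/61 ≈ -22.016)
b(h) = (1218 + h)*(-1343/61 + h) (b(h) = (h + 1218)*(h - 1343/61) = (1218 + h)*(-1343/61 + h))
b(1855) - 1*(-4060705) = (-1635774/61 + 1855² + (72955/61)*1855) - 1*(-4060705) = (-1635774/61 + 3441025 + 135331525/61) + 4060705 = 343598276/61 + 4060705 = 591301281/61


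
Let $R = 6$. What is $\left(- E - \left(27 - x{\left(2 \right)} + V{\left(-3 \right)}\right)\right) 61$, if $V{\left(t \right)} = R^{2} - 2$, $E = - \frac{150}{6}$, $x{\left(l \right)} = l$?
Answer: $-2074$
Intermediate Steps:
$E = -25$ ($E = \left(-150\right) \frac{1}{6} = -25$)
$V{\left(t \right)} = 34$ ($V{\left(t \right)} = 6^{2} - 2 = 36 - 2 = 34$)
$\left(- E - \left(27 - x{\left(2 \right)} + V{\left(-3 \right)}\right)\right) 61 = \left(\left(-1\right) \left(-25\right) + \left(\left(-27 - 34\right) + 2\right)\right) 61 = \left(25 + \left(\left(-27 - 34\right) + 2\right)\right) 61 = \left(25 + \left(-61 + 2\right)\right) 61 = \left(25 - 59\right) 61 = \left(-34\right) 61 = -2074$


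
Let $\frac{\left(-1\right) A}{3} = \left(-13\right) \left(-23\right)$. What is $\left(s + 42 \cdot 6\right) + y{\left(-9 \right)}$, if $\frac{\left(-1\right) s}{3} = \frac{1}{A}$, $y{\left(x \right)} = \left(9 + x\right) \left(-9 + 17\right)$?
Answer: $\frac{75349}{299} \approx 252.0$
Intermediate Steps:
$y{\left(x \right)} = 72 + 8 x$ ($y{\left(x \right)} = \left(9 + x\right) 8 = 72 + 8 x$)
$A = -897$ ($A = - 3 \left(\left(-13\right) \left(-23\right)\right) = \left(-3\right) 299 = -897$)
$s = \frac{1}{299}$ ($s = - \frac{3}{-897} = \left(-3\right) \left(- \frac{1}{897}\right) = \frac{1}{299} \approx 0.0033445$)
$\left(s + 42 \cdot 6\right) + y{\left(-9 \right)} = \left(\frac{1}{299} + 42 \cdot 6\right) + \left(72 + 8 \left(-9\right)\right) = \left(\frac{1}{299} + 252\right) + \left(72 - 72\right) = \frac{75349}{299} + 0 = \frac{75349}{299}$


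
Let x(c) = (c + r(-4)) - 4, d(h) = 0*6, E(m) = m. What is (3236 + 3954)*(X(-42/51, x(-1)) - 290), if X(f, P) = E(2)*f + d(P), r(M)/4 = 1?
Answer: -35648020/17 ≈ -2.0969e+6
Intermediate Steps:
d(h) = 0
r(M) = 4 (r(M) = 4*1 = 4)
x(c) = c (x(c) = (c + 4) - 4 = (4 + c) - 4 = c)
X(f, P) = 2*f (X(f, P) = 2*f + 0 = 2*f)
(3236 + 3954)*(X(-42/51, x(-1)) - 290) = (3236 + 3954)*(2*(-42/51) - 290) = 7190*(2*(-42*1/51) - 290) = 7190*(2*(-14/17) - 290) = 7190*(-28/17 - 290) = 7190*(-4958/17) = -35648020/17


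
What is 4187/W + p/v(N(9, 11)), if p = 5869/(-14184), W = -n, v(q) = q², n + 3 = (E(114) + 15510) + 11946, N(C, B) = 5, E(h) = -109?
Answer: -205649017/1212022800 ≈ -0.16967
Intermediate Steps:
n = 27344 (n = -3 + ((-109 + 15510) + 11946) = -3 + (15401 + 11946) = -3 + 27347 = 27344)
W = -27344 (W = -1*27344 = -27344)
p = -5869/14184 (p = 5869*(-1/14184) = -5869/14184 ≈ -0.41378)
4187/W + p/v(N(9, 11)) = 4187/(-27344) - 5869/(14184*(5²)) = 4187*(-1/27344) - 5869/14184/25 = -4187/27344 - 5869/14184*1/25 = -4187/27344 - 5869/354600 = -205649017/1212022800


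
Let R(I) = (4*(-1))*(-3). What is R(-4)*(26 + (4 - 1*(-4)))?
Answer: 408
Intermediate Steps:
R(I) = 12 (R(I) = -4*(-3) = 12)
R(-4)*(26 + (4 - 1*(-4))) = 12*(26 + (4 - 1*(-4))) = 12*(26 + (4 + 4)) = 12*(26 + 8) = 12*34 = 408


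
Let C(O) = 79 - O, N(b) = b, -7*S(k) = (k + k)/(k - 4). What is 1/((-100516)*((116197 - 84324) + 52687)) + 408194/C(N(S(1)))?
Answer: 72859482705957383/14083891814720 ≈ 5173.3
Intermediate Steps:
S(k) = -2*k/(7*(-4 + k)) (S(k) = -(k + k)/(7*(k - 4)) = -2*k/(7*(-4 + k)))
1/((-100516)*((116197 - 84324) + 52687)) + 408194/C(N(S(1))) = 1/((-100516)*((116197 - 84324) + 52687)) + 408194/(79 - (-2)/(-28 + 7*1)) = -1/(100516*(31873 + 52687)) + 408194/(79 - (-2)/(-28 + 7)) = -1/100516/84560 + 408194/(79 - (-2)/(-21)) = -1/100516*1/84560 + 408194/(79 - (-2)*(-1)/21) = -1/8499632960 + 408194/(79 - 1*2/21) = -1/8499632960 + 408194/(79 - 2/21) = -1/8499632960 + 408194/(1657/21) = -1/8499632960 + 408194*(21/1657) = -1/8499632960 + 8572074/1657 = 72859482705957383/14083891814720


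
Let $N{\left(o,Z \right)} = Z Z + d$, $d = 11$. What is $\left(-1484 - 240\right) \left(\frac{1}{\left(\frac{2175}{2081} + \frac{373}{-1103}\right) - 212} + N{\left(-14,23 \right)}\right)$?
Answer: $- \frac{112875560964127}{121247476} \approx -9.3095 \cdot 10^{5}$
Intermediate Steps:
$N{\left(o,Z \right)} = 11 + Z^{2}$ ($N{\left(o,Z \right)} = Z Z + 11 = Z^{2} + 11 = 11 + Z^{2}$)
$\left(-1484 - 240\right) \left(\frac{1}{\left(\frac{2175}{2081} + \frac{373}{-1103}\right) - 212} + N{\left(-14,23 \right)}\right) = \left(-1484 - 240\right) \left(\frac{1}{\left(\frac{2175}{2081} + \frac{373}{-1103}\right) - 212} + \left(11 + 23^{2}\right)\right) = - 1724 \left(\frac{1}{\left(2175 \cdot \frac{1}{2081} + 373 \left(- \frac{1}{1103}\right)\right) - 212} + \left(11 + 529\right)\right) = - 1724 \left(\frac{1}{\left(\frac{2175}{2081} - \frac{373}{1103}\right) - 212} + 540\right) = - 1724 \left(\frac{1}{\frac{1622812}{2295343} - 212} + 540\right) = - 1724 \left(\frac{1}{- \frac{484989904}{2295343}} + 540\right) = - 1724 \left(- \frac{2295343}{484989904} + 540\right) = \left(-1724\right) \frac{261892252817}{484989904} = - \frac{112875560964127}{121247476}$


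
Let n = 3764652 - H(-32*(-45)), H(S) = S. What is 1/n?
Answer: 1/3763212 ≈ 2.6573e-7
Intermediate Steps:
n = 3763212 (n = 3764652 - (-32)*(-45) = 3764652 - 1*1440 = 3764652 - 1440 = 3763212)
1/n = 1/3763212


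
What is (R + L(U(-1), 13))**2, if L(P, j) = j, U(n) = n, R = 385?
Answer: 158404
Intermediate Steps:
(R + L(U(-1), 13))**2 = (385 + 13)**2 = 398**2 = 158404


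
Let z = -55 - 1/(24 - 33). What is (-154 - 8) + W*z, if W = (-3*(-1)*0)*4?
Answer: -162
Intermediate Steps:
W = 0 (W = (3*0)*4 = 0*4 = 0)
z = -494/9 (z = -55 - 1/(-9) = -55 - 1*(-⅑) = -55 + ⅑ = -494/9 ≈ -54.889)
(-154 - 8) + W*z = (-154 - 8) + 0*(-494/9) = -162 + 0 = -162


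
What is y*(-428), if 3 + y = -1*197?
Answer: 85600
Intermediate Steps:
y = -200 (y = -3 - 1*197 = -3 - 197 = -200)
y*(-428) = -200*(-428) = 85600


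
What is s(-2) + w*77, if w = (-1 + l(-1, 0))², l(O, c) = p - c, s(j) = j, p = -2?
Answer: 691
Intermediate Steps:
l(O, c) = -2 - c
w = 9 (w = (-1 + (-2 - 1*0))² = (-1 + (-2 + 0))² = (-1 - 2)² = (-3)² = 9)
s(-2) + w*77 = -2 + 9*77 = -2 + 693 = 691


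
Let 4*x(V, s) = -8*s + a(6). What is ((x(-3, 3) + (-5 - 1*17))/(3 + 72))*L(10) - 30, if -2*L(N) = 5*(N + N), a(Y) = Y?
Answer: -37/3 ≈ -12.333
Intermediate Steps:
L(N) = -5*N (L(N) = -5*(N + N)/2 = -5*2*N/2 = -5*N)
x(V, s) = 3/2 - 2*s (x(V, s) = (-8*s + 6)/4 = (6 - 8*s)/4 = 3/2 - 2*s)
((x(-3, 3) + (-5 - 1*17))/(3 + 72))*L(10) - 30 = (((3/2 - 2*3) + (-5 - 1*17))/(3 + 72))*(-5*10) - 30 = (((3/2 - 6) + (-5 - 17))/75)*(-50) - 30 = ((-9/2 - 22)*(1/75))*(-50) - 30 = -53/2*1/75*(-50) - 30 = -53/150*(-50) - 30 = 53/3 - 30 = -37/3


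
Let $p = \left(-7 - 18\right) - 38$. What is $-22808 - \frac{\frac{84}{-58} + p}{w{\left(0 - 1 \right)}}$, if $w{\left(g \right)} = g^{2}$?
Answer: $- \frac{659563}{29} \approx -22744.0$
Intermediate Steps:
$p = -63$ ($p = -25 - 38 = -63$)
$-22808 - \frac{\frac{84}{-58} + p}{w{\left(0 - 1 \right)}} = -22808 - \frac{\frac{84}{-58} - 63}{\left(0 - 1\right)^{2}} = -22808 - \frac{84 \left(- \frac{1}{58}\right) - 63}{\left(0 - 1\right)^{2}} = -22808 - \frac{- \frac{42}{29} - 63}{\left(-1\right)^{2}} = -22808 - - \frac{1869}{29 \cdot 1} = -22808 - \left(- \frac{1869}{29}\right) 1 = -22808 - - \frac{1869}{29} = -22808 + \frac{1869}{29} = - \frac{659563}{29}$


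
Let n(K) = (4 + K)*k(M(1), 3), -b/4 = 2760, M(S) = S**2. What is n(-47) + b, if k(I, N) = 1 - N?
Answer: -10954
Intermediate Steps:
b = -11040 (b = -4*2760 = -11040)
n(K) = -8 - 2*K (n(K) = (4 + K)*(1 - 1*3) = (4 + K)*(1 - 3) = (4 + K)*(-2) = -8 - 2*K)
n(-47) + b = (-8 - 2*(-47)) - 11040 = (-8 + 94) - 11040 = 86 - 11040 = -10954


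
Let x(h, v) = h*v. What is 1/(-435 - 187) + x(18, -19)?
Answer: -212725/622 ≈ -342.00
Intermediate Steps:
1/(-435 - 187) + x(18, -19) = 1/(-435 - 187) + 18*(-19) = 1/(-622) - 342 = -1/622 - 342 = -212725/622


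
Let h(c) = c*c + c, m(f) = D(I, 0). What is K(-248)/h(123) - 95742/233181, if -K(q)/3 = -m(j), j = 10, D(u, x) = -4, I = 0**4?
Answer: -13546807/32930339 ≈ -0.41138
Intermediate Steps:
I = 0
m(f) = -4
h(c) = c + c**2 (h(c) = c**2 + c = c + c**2)
K(q) = -12 (K(q) = -(-3)*(-4) = -3*4 = -12)
K(-248)/h(123) - 95742/233181 = -12*1/(123*(1 + 123)) - 95742/233181 = -12/(123*124) - 95742*1/233181 = -12/15252 - 10638/25909 = -12*1/15252 - 10638/25909 = -1/1271 - 10638/25909 = -13546807/32930339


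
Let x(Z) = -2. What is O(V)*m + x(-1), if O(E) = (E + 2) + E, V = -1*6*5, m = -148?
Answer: 8582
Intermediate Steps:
V = -30 (V = -6*5 = -30)
O(E) = 2 + 2*E (O(E) = (2 + E) + E = 2 + 2*E)
O(V)*m + x(-1) = (2 + 2*(-30))*(-148) - 2 = (2 - 60)*(-148) - 2 = -58*(-148) - 2 = 8584 - 2 = 8582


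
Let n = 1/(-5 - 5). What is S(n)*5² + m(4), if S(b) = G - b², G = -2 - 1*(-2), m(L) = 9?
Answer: 35/4 ≈ 8.7500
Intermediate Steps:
n = -⅒ (n = 1/(-10) = -⅒ ≈ -0.10000)
G = 0 (G = -2 + 2 = 0)
S(b) = -b² (S(b) = 0 - b² = -b²)
S(n)*5² + m(4) = -(-⅒)²*5² + 9 = -1*1/100*25 + 9 = -1/100*25 + 9 = -¼ + 9 = 35/4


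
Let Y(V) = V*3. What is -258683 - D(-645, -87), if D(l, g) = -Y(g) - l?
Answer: -259589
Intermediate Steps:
Y(V) = 3*V
D(l, g) = -l - 3*g (D(l, g) = -3*g - l = -l - 3*g)
-258683 - D(-645, -87) = -258683 - (-1*(-645) - 3*(-87)) = -258683 - (645 + 261) = -258683 - 1*906 = -258683 - 906 = -259589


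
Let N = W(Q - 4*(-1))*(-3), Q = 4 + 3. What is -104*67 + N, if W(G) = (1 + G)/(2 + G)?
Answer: -90620/13 ≈ -6970.8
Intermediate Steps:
Q = 7
W(G) = (1 + G)/(2 + G)
N = -36/13 (N = ((1 + (7 - 4*(-1)))/(2 + (7 - 4*(-1))))*(-3) = ((1 + (7 + 4))/(2 + (7 + 4)))*(-3) = ((1 + 11)/(2 + 11))*(-3) = (12/13)*(-3) = -36/13 ≈ -2.7692)
-104*67 + N = -104*67 - 36/13 = -6968 - 36/13 = -90620/13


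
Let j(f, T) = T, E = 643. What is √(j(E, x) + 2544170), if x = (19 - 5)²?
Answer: √2544366 ≈ 1595.1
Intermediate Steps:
x = 196 (x = 14² = 196)
√(j(E, x) + 2544170) = √(196 + 2544170) = √2544366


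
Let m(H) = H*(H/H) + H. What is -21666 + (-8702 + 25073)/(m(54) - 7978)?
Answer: -170527791/7870 ≈ -21668.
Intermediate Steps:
m(H) = 2*H (m(H) = H*1 + H = H + H = 2*H)
-21666 + (-8702 + 25073)/(m(54) - 7978) = -21666 + (-8702 + 25073)/(2*54 - 7978) = -21666 + 16371/(108 - 7978) = -21666 + 16371/(-7870) = -21666 + 16371*(-1/7870) = -21666 - 16371/7870 = -170527791/7870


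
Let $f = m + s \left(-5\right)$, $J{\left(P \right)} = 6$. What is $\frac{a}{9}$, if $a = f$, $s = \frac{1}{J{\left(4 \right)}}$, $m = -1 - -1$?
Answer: $- \frac{5}{54} \approx -0.092593$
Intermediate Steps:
$m = 0$ ($m = -1 + 1 = 0$)
$s = \frac{1}{6} \approx 0.16667$
$f = - \frac{5}{6}$ ($f = 0 + \frac{1}{6} \left(-5\right) = 0 - \frac{5}{6} = - \frac{5}{6} \approx -0.83333$)
$a = - \frac{5}{6} \approx -0.83333$
$\frac{a}{9} = \frac{1}{9} \left(- \frac{5}{6}\right) = - \frac{5}{54}$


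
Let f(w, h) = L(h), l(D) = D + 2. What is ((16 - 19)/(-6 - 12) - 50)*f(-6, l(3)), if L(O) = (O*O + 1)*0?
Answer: 0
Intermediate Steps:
L(O) = 0 (L(O) = (O**2 + 1)*0 = (1 + O**2)*0 = 0)
l(D) = 2 + D
f(w, h) = 0
((16 - 19)/(-6 - 12) - 50)*f(-6, l(3)) = ((16 - 19)/(-6 - 12) - 50)*0 = (-3/(-18) - 50)*0 = (-3*(-1/18) - 50)*0 = (1/6 - 50)*0 = -299/6*0 = 0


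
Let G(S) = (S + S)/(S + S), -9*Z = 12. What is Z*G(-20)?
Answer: -4/3 ≈ -1.3333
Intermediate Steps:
Z = -4/3 (Z = -⅑*12 = -4/3 ≈ -1.3333)
G(S) = 1 (G(S) = (2*S)/((2*S)) = (2*S)*(1/(2*S)) = 1)
Z*G(-20) = -4/3*1 = -4/3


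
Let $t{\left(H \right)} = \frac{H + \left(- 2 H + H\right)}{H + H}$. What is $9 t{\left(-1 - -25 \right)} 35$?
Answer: $0$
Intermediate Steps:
$t{\left(H \right)} = 0$ ($t{\left(H \right)} = \frac{H - H}{2 H} = 0 \frac{1}{2 H} = 0$)
$9 t{\left(-1 - -25 \right)} 35 = 9 \cdot 0 \cdot 35 = 0 \cdot 35 = 0$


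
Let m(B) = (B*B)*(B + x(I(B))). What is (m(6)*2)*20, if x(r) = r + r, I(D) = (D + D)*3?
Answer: 112320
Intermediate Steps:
I(D) = 6*D (I(D) = (2*D)*3 = 6*D)
x(r) = 2*r
m(B) = 13*B³ (m(B) = (B*B)*(B + 2*(6*B)) = B²*(B + 12*B) = B²*(13*B) = 13*B³)
(m(6)*2)*20 = ((13*6³)*2)*20 = ((13*216)*2)*20 = (2808*2)*20 = 5616*20 = 112320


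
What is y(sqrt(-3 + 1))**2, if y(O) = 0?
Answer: 0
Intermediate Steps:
y(sqrt(-3 + 1))**2 = 0**2 = 0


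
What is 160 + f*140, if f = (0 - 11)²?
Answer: 17100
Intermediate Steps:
f = 121 (f = (-11)² = 121)
160 + f*140 = 160 + 121*140 = 160 + 16940 = 17100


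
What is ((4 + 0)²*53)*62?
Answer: 52576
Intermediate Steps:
((4 + 0)²*53)*62 = (4²*53)*62 = (16*53)*62 = 848*62 = 52576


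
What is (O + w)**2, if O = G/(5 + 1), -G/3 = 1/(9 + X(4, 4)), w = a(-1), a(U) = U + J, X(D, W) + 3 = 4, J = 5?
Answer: 6241/400 ≈ 15.602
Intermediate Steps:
X(D, W) = 1 (X(D, W) = -3 + 4 = 1)
a(U) = 5 + U (a(U) = U + 5 = 5 + U)
w = 4 (w = 5 - 1 = 4)
G = -3/10 (G = -3/(9 + 1) = -3/10 ≈ -0.30000)
O = -1/20 (O = -3/(10*(5 + 1)) = -3/10/6 = -3/10*1/6 = -1/20 ≈ -0.050000)
(O + w)**2 = (-1/20 + 4)**2 = (79/20)**2 = 6241/400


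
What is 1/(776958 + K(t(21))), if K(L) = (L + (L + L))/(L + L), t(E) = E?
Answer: 2/1553919 ≈ 1.2871e-6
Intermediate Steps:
K(L) = 3/2 (K(L) = (L + 2*L)/((2*L)) = (3*L)*(1/(2*L)) = 3/2)
1/(776958 + K(t(21))) = 1/(776958 + 3/2) = 1/(1553919/2) = 2/1553919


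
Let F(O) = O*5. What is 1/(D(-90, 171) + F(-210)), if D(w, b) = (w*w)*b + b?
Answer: 1/1384221 ≈ 7.2243e-7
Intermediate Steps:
D(w, b) = b + b*w**2 (D(w, b) = w**2*b + b = b*w**2 + b = b + b*w**2)
F(O) = 5*O
1/(D(-90, 171) + F(-210)) = 1/(171*(1 + (-90)**2) + 5*(-210)) = 1/(171*(1 + 8100) - 1050) = 1/(171*8101 - 1050) = 1/(1385271 - 1050) = 1/1384221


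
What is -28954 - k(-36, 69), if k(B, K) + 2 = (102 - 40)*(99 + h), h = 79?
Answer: -39988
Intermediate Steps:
k(B, K) = 11034 (k(B, K) = -2 + (102 - 40)*(99 + 79) = -2 + 62*178 = -2 + 11036 = 11034)
-28954 - k(-36, 69) = -28954 - 1*11034 = -28954 - 11034 = -39988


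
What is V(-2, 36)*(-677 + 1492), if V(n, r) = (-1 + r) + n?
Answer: 26895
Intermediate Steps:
V(n, r) = -1 + n + r
V(-2, 36)*(-677 + 1492) = (-1 - 2 + 36)*(-677 + 1492) = 33*815 = 26895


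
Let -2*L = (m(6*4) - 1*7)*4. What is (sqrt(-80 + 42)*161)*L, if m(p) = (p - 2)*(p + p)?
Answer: -337778*I*sqrt(38) ≈ -2.0822e+6*I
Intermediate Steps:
m(p) = 2*p*(-2 + p) (m(p) = (-2 + p)*(2*p) = 2*p*(-2 + p))
L = -2098 (L = -(2*(6*4)*(-2 + 6*4) - 1*7)*4/2 = -(2*24*(-2 + 24) - 7)*4/2 = -(2*24*22 - 7)*4/2 = -(1056 - 7)*4/2 = -1049*4/2 = -1/2*4196 = -2098)
(sqrt(-80 + 42)*161)*L = (sqrt(-80 + 42)*161)*(-2098) = (sqrt(-38)*161)*(-2098) = ((I*sqrt(38))*161)*(-2098) = (161*I*sqrt(38))*(-2098) = -337778*I*sqrt(38)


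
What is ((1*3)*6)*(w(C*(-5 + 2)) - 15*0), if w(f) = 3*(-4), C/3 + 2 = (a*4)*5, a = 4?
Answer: -216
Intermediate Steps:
C = 234 (C = -6 + 3*((4*4)*5) = -6 + 3*(16*5) = -6 + 3*80 = -6 + 240 = 234)
w(f) = -12
((1*3)*6)*(w(C*(-5 + 2)) - 15*0) = ((1*3)*6)*(-12 - 15*0) = (3*6)*(-12 + 0) = 18*(-12) = -216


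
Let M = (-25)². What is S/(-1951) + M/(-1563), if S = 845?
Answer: -2540110/3049413 ≈ -0.83298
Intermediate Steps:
M = 625
S/(-1951) + M/(-1563) = 845/(-1951) + 625/(-1563) = 845*(-1/1951) + 625*(-1/1563) = -845/1951 - 625/1563 = -2540110/3049413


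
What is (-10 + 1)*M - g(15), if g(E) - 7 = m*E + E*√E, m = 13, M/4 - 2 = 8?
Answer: -562 - 15*√15 ≈ -620.09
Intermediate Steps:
M = 40 (M = 8 + 4*8 = 8 + 32 = 40)
g(E) = 7 + E^(3/2) + 13*E (g(E) = 7 + (13*E + E*√E) = 7 + (13*E + E^(3/2)) = 7 + (E^(3/2) + 13*E) = 7 + E^(3/2) + 13*E)
(-10 + 1)*M - g(15) = (-10 + 1)*40 - (7 + 15^(3/2) + 13*15) = -9*40 - (7 + 15*√15 + 195) = -360 - (202 + 15*√15) = -360 + (-202 - 15*√15) = -562 - 15*√15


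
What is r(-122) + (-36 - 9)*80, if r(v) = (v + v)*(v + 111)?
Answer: -916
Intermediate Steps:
r(v) = 2*v*(111 + v) (r(v) = (2*v)*(111 + v) = 2*v*(111 + v))
r(-122) + (-36 - 9)*80 = 2*(-122)*(111 - 122) + (-36 - 9)*80 = 2*(-122)*(-11) - 45*80 = 2684 - 3600 = -916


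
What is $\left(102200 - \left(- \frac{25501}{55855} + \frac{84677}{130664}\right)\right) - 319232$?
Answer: $- \frac{1583952526418211}{7298237720} \approx -2.1703 \cdot 10^{5}$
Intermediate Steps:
$\left(102200 - \left(- \frac{25501}{55855} + \frac{84677}{130664}\right)\right) - 319232 = \left(102200 - \frac{1397571171}{7298237720}\right) - 319232 = \frac{745878497412829}{7298237720} - 319232 = - \frac{1583952526418211}{7298237720}$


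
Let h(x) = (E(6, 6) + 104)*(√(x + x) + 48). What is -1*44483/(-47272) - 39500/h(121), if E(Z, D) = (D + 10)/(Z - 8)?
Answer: -420949027/48737432 + 108625*√2/49488 ≈ -5.5329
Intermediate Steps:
E(Z, D) = (10 + D)/(-8 + Z)
h(x) = 4608 + 96*√2*√x (h(x) = ((10 + 6)/(-8 + 6) + 104)*(√(x + x) + 48) = (16/(-2) + 104)*(√(2*x) + 48) = (-½*16 + 104)*(√2*√x + 48) = (-8 + 104)*(48 + √2*√x) = 96*(48 + √2*√x) = 4608 + 96*√2*√x)
-1*44483/(-47272) - 39500/h(121) = -1*44483/(-47272) - 39500/(4608 + 96*√2*√121) = -44483*(-1/47272) - 39500/(4608 + 96*√2*11) = 44483/47272 - 39500/(4608 + 1056*√2)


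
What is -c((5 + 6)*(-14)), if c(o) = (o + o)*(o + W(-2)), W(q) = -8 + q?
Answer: -50512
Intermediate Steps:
c(o) = 2*o*(-10 + o) (c(o) = (o + o)*(o + (-8 - 2)) = (2*o)*(o - 10) = (2*o)*(-10 + o) = 2*o*(-10 + o))
-c((5 + 6)*(-14)) = -2*(5 + 6)*(-14)*(-10 + (5 + 6)*(-14)) = -2*11*(-14)*(-10 + 11*(-14)) = -2*(-154)*(-10 - 154) = -2*(-154)*(-164) = -1*50512 = -50512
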